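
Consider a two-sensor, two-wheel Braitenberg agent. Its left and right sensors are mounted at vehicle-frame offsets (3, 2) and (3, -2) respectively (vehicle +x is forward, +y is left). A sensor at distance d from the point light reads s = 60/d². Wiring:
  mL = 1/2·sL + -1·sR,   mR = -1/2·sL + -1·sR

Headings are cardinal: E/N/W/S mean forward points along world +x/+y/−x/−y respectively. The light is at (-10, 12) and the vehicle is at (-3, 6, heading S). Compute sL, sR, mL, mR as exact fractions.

10/27 30/53 -545/1431 -1075/1431

left sensor world pos  = (-1, 3); dL² = 162
right sensor world pos = (-5, 3); dR² = 106
sL = 60/162 = 10/27
sR = 60/106 = 30/53
mL = 1/2·sL + -1·sR = -545/1431
mR = -1/2·sL + -1·sR = -1075/1431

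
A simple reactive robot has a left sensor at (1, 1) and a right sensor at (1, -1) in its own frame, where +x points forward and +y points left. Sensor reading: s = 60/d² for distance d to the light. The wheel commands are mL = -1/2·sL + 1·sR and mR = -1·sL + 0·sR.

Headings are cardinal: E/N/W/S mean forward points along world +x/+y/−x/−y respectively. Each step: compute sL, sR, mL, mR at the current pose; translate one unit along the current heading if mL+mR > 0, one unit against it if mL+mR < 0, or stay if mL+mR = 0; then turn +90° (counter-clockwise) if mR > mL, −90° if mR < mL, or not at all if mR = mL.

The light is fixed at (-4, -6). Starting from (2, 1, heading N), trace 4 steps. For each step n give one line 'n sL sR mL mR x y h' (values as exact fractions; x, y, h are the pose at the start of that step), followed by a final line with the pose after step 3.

0 60/89 60/113 1950/10057 -60/89 2 1 N
1 30/49 30/37 915/1813 -30/49 2 0 E
2 60/61 60/41 2430/2501 -60/61 1 0 S
3 15/13 3/4 9/52 -15/13 1 1 W
final 2 1 N

n=0: pose=(2,1,N); sL=60/89, sR=60/113; mL=1950/10057, mR=-60/89; mL+mR=-4830/10057 → advance -1; mR−mL=-8730/10057 → turn -1·90°
n=1: pose=(2,0,E); sL=30/49, sR=30/37; mL=915/1813, mR=-30/49; mL+mR=-195/1813 → advance -1; mR−mL=-2025/1813 → turn -1·90°
n=2: pose=(1,0,S); sL=60/61, sR=60/41; mL=2430/2501, mR=-60/61; mL+mR=-30/2501 → advance -1; mR−mL=-4890/2501 → turn -1·90°
n=3: pose=(1,1,W); sL=15/13, sR=3/4; mL=9/52, mR=-15/13; mL+mR=-51/52 → advance -1; mR−mL=-69/52 → turn -1·90°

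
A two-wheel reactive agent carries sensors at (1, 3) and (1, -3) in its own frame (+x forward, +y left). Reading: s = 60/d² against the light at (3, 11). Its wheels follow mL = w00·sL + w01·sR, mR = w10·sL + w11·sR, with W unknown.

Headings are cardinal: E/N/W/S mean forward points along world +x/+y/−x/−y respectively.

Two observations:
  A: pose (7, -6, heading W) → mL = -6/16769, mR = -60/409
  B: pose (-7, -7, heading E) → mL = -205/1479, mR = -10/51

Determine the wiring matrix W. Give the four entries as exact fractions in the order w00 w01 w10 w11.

obs A: pose=(7,-6,W) → sL=60/409, sR=12/41, mL=-6/16769, mR=-60/409
obs B: pose=(-7,-7,E) → sL=10/51, sR=10/87, mL=-205/1479, mR=-10/51
sensor matrix S = [[60/409, 12/41], [10/51, 10/87]]; det S = -335040/8267117
solve [mL_A; mL_B] = S·[w00; w01] and [mR_A; mR_B] = S·[w10; w11]:
  w00 = -1, w01 = 1/2, w10 = -1, w11 = 0

-1 1/2 -1 0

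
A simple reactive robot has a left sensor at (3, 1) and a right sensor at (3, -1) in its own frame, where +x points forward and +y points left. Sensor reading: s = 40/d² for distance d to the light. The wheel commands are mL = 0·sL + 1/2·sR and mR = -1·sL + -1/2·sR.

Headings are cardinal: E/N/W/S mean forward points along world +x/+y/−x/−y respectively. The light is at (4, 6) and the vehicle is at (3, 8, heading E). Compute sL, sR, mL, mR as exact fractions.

40/13 8 4 -92/13

left sensor world pos  = (6, 9); dL² = 13
right sensor world pos = (6, 7); dR² = 5
sL = 40/13 = 40/13
sR = 40/5 = 8
mL = 0·sL + 1/2·sR = 4
mR = -1·sL + -1/2·sR = -92/13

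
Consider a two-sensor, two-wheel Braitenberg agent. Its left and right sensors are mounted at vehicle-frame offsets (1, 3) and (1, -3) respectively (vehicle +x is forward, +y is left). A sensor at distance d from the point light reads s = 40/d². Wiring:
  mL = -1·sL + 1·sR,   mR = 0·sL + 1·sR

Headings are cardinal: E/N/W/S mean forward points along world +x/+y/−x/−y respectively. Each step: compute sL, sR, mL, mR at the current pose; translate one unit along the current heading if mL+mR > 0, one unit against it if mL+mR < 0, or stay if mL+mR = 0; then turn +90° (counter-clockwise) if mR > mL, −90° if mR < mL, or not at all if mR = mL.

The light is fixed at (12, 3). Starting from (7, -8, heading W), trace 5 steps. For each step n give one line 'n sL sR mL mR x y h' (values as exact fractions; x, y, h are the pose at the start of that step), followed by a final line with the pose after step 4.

n=0: pose=(7,-8,W); sL=5/29, sR=2/5; mL=33/145, mR=2/5; mL+mR=91/145 → advance +1; mR−mL=5/29 → turn +1·90°
n=1: pose=(6,-8,S); sL=40/153, sR=8/45; mL=-64/765, mR=8/45; mL+mR=8/85 → advance +1; mR−mL=40/153 → turn +1·90°
n=2: pose=(6,-9,E); sL=20/53, sR=4/25; mL=-288/1325, mR=4/25; mL+mR=-76/1325 → advance -1; mR−mL=20/53 → turn +1·90°
n=3: pose=(5,-9,N); sL=40/221, sR=40/137; mL=3360/30277, mR=40/137; mL+mR=12200/30277 → advance +1; mR−mL=40/221 → turn +1·90°
n=4: pose=(5,-8,W); sL=2/13, sR=5/16; mL=33/208, mR=5/16; mL+mR=49/104 → advance +1; mR−mL=2/13 → turn +1·90°

0 5/29 2/5 33/145 2/5 7 -8 W
1 40/153 8/45 -64/765 8/45 6 -8 S
2 20/53 4/25 -288/1325 4/25 6 -9 E
3 40/221 40/137 3360/30277 40/137 5 -9 N
4 2/13 5/16 33/208 5/16 5 -8 W
final 4 -8 S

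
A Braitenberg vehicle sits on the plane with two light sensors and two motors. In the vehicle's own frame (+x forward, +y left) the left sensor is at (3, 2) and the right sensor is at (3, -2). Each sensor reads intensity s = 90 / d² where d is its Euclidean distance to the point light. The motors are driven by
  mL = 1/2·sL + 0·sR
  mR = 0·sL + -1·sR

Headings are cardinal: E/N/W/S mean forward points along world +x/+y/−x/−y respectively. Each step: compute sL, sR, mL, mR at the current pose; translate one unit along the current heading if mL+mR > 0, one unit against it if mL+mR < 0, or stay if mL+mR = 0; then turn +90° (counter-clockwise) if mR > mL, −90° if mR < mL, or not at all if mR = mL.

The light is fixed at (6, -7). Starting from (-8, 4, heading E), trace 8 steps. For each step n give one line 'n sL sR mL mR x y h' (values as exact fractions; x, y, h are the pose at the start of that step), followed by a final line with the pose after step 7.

n=0: pose=(-8,4,E); sL=9/29, sR=45/101; mL=9/58, mR=-45/101; mL+mR=-1701/5858 → advance -1; mR−mL=-3519/5858 → turn -1·90°
n=1: pose=(-9,4,S); sL=90/233, sR=90/353; mL=45/233, mR=-90/353; mL+mR=-5085/82249 → advance -1; mR−mL=-36855/82249 → turn -1·90°
n=2: pose=(-9,5,W); sL=45/212, sR=9/52; mL=45/424, mR=-9/52; mL+mR=-369/5512 → advance -1; mR−mL=-1539/5512 → turn -1·90°
n=3: pose=(-8,5,N); sL=90/481, sR=10/41; mL=45/481, mR=-10/41; mL+mR=-2965/19721 → advance -1; mR−mL=-6655/19721 → turn -1·90°
n=4: pose=(-8,4,E); sL=9/29, sR=45/101; mL=9/58, mR=-45/101; mL+mR=-1701/5858 → advance -1; mR−mL=-3519/5858 → turn -1·90°
n=5: pose=(-9,4,S); sL=90/233, sR=90/353; mL=45/233, mR=-90/353; mL+mR=-5085/82249 → advance -1; mR−mL=-36855/82249 → turn -1·90°
n=6: pose=(-9,5,W); sL=45/212, sR=9/52; mL=45/424, mR=-9/52; mL+mR=-369/5512 → advance -1; mR−mL=-1539/5512 → turn -1·90°
n=7: pose=(-8,5,N); sL=90/481, sR=10/41; mL=45/481, mR=-10/41; mL+mR=-2965/19721 → advance -1; mR−mL=-6655/19721 → turn -1·90°

0 9/29 45/101 9/58 -45/101 -8 4 E
1 90/233 90/353 45/233 -90/353 -9 4 S
2 45/212 9/52 45/424 -9/52 -9 5 W
3 90/481 10/41 45/481 -10/41 -8 5 N
4 9/29 45/101 9/58 -45/101 -8 4 E
5 90/233 90/353 45/233 -90/353 -9 4 S
6 45/212 9/52 45/424 -9/52 -9 5 W
7 90/481 10/41 45/481 -10/41 -8 5 N
final -8 4 E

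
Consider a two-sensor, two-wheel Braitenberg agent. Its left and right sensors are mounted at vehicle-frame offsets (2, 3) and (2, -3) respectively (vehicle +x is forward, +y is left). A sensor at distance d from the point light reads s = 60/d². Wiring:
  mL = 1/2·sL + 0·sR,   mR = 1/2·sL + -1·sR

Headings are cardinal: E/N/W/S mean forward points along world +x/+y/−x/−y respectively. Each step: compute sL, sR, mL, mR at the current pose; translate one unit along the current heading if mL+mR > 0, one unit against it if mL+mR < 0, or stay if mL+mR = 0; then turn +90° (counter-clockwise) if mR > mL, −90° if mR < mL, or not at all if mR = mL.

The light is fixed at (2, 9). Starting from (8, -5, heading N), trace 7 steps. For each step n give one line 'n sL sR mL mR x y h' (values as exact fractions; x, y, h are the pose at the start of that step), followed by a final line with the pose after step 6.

0 20/51 4/15 10/51 -6/85 8 -5 N
1 15/41 3/16 15/82 -3/656 8 -4 E
2 12/65 60/241 6/65 -2454/15665 9 -4 S
3 6/25 30/53 3/25 -591/1325 9 -3 W
4 12/25 60/221 6/25 -174/5525 10 -3 N
5 15/41 15/74 15/82 -30/1517 10 -2 E
6 60/313 12/41 30/313 -2526/12833 11 -2 S
final 11 -1 W

n=0: pose=(8,-5,N); sL=20/51, sR=4/15; mL=10/51, mR=-6/85; mL+mR=32/255 → advance +1; mR−mL=-4/15 → turn -1·90°
n=1: pose=(8,-4,E); sL=15/41, sR=3/16; mL=15/82, mR=-3/656; mL+mR=117/656 → advance +1; mR−mL=-3/16 → turn -1·90°
n=2: pose=(9,-4,S); sL=12/65, sR=60/241; mL=6/65, mR=-2454/15665; mL+mR=-1008/15665 → advance -1; mR−mL=-60/241 → turn -1·90°
n=3: pose=(9,-3,W); sL=6/25, sR=30/53; mL=3/25, mR=-591/1325; mL+mR=-432/1325 → advance -1; mR−mL=-30/53 → turn -1·90°
n=4: pose=(10,-3,N); sL=12/25, sR=60/221; mL=6/25, mR=-174/5525; mL+mR=1152/5525 → advance +1; mR−mL=-60/221 → turn -1·90°
n=5: pose=(10,-2,E); sL=15/41, sR=15/74; mL=15/82, mR=-30/1517; mL+mR=495/3034 → advance +1; mR−mL=-15/74 → turn -1·90°
n=6: pose=(11,-2,S); sL=60/313, sR=12/41; mL=30/313, mR=-2526/12833; mL+mR=-1296/12833 → advance -1; mR−mL=-12/41 → turn -1·90°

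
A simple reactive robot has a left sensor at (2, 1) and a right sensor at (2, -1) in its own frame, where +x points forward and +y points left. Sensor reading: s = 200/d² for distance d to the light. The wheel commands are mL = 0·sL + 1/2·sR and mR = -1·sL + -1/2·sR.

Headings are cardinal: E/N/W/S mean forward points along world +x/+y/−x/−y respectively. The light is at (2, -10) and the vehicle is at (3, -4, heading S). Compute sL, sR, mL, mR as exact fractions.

left sensor world pos  = (4, -6); dL² = 20
right sensor world pos = (2, -6); dR² = 16
sL = 200/20 = 10
sR = 200/16 = 25/2
mL = 0·sL + 1/2·sR = 25/4
mR = -1·sL + -1/2·sR = -65/4

10 25/2 25/4 -65/4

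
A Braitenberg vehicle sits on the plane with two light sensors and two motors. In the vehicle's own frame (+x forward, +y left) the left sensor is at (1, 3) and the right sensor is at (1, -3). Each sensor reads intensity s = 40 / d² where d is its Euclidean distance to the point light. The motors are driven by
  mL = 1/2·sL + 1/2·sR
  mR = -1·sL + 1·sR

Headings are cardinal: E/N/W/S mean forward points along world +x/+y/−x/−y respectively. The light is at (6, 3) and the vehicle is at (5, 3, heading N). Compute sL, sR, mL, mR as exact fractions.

40/17 8 88/17 96/17

left sensor world pos  = (2, 4); dL² = 17
right sensor world pos = (8, 4); dR² = 5
sL = 40/17 = 40/17
sR = 40/5 = 8
mL = 1/2·sL + 1/2·sR = 88/17
mR = -1·sL + 1·sR = 96/17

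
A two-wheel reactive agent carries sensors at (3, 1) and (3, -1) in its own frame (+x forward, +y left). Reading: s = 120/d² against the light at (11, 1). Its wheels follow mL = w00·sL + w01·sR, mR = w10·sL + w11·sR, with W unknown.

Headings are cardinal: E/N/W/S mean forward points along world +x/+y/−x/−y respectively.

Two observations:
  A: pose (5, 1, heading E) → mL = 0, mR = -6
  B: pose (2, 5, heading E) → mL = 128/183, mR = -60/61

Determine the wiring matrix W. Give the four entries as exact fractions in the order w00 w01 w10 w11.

-1 1 -1/2 0

obs A: pose=(5,1,E) → sL=12, sR=12, mL=0, mR=-6
obs B: pose=(2,5,E) → sL=120/61, sR=8/3, mL=128/183, mR=-60/61
sensor matrix S = [[12, 12], [120/61, 8/3]]; det S = 512/61
solve [mL_A; mL_B] = S·[w00; w01] and [mR_A; mR_B] = S·[w10; w11]:
  w00 = -1, w01 = 1, w10 = -1/2, w11 = 0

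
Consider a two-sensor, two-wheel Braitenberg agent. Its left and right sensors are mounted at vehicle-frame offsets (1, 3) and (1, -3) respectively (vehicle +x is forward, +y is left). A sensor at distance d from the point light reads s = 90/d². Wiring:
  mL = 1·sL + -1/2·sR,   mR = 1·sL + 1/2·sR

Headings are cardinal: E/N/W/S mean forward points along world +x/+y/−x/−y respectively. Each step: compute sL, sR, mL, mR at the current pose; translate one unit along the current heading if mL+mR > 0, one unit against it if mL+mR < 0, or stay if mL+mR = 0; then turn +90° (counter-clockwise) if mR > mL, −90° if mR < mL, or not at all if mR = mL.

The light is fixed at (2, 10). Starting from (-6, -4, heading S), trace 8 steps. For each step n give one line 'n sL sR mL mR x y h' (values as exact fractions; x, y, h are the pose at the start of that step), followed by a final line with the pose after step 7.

n=0: pose=(-6,-4,S); sL=9/25, sR=45/173; mL=1989/8650, mR=4239/8650; mL+mR=18/25 → advance +1; mR−mL=45/173 → turn +1·90°
n=1: pose=(-6,-5,E); sL=90/193, sR=90/373; mL=24885/71989, mR=42255/71989; mL+mR=180/193 → advance +1; mR−mL=90/373 → turn +1·90°
n=2: pose=(-5,-5,N); sL=45/148, sR=45/106; mL=180/1961, mR=2025/3922; mL+mR=45/74 → advance +1; mR−mL=45/106 → turn +1·90°
n=3: pose=(-5,-4,W); sL=90/353, sR=18/37; mL=153/13061, mR=6507/13061; mL+mR=180/353 → advance +1; mR−mL=18/37 → turn +1·90°
n=4: pose=(-6,-4,S); sL=9/25, sR=45/173; mL=1989/8650, mR=4239/8650; mL+mR=18/25 → advance +1; mR−mL=45/173 → turn +1·90°
n=5: pose=(-6,-5,E); sL=90/193, sR=90/373; mL=24885/71989, mR=42255/71989; mL+mR=180/193 → advance +1; mR−mL=90/373 → turn +1·90°
n=6: pose=(-5,-5,N); sL=45/148, sR=45/106; mL=180/1961, mR=2025/3922; mL+mR=45/74 → advance +1; mR−mL=45/106 → turn +1·90°
n=7: pose=(-5,-4,W); sL=90/353, sR=18/37; mL=153/13061, mR=6507/13061; mL+mR=180/353 → advance +1; mR−mL=18/37 → turn +1·90°

0 9/25 45/173 1989/8650 4239/8650 -6 -4 S
1 90/193 90/373 24885/71989 42255/71989 -6 -5 E
2 45/148 45/106 180/1961 2025/3922 -5 -5 N
3 90/353 18/37 153/13061 6507/13061 -5 -4 W
4 9/25 45/173 1989/8650 4239/8650 -6 -4 S
5 90/193 90/373 24885/71989 42255/71989 -6 -5 E
6 45/148 45/106 180/1961 2025/3922 -5 -5 N
7 90/353 18/37 153/13061 6507/13061 -5 -4 W
final -6 -4 S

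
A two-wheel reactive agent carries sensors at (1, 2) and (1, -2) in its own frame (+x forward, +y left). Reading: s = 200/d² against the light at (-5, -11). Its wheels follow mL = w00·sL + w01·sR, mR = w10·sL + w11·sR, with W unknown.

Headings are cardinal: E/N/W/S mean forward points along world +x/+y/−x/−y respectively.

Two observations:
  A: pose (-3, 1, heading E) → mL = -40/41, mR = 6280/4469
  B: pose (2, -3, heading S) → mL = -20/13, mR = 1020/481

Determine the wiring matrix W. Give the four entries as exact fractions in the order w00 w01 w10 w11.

obs A: pose=(-3,1,E) → sL=40/41, sR=200/109, mL=-40/41, mR=6280/4469
obs B: pose=(2,-3,S) → sL=20/13, sR=100/37, mL=-20/13, mR=1020/481
sensor matrix S = [[40/41, 200/109], [20/13, 100/37]]; det S = -400000/2149589
solve [mL_A; mL_B] = S·[w00; w01] and [mR_A; mR_B] = S·[w10; w11]:
  w00 = -1, w01 = 0, w10 = 1/2, w11 = 1/2

-1 0 1/2 1/2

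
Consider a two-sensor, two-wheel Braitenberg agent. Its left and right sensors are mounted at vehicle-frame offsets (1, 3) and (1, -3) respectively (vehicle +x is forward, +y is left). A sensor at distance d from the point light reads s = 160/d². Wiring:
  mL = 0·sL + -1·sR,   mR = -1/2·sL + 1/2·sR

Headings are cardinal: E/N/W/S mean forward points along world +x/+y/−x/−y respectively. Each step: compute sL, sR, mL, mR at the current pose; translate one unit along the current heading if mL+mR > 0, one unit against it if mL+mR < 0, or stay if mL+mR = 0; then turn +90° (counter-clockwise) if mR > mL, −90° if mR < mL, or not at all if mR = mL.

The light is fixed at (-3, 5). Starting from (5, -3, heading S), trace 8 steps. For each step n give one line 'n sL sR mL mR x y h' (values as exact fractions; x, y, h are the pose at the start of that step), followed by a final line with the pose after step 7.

n=0: pose=(5,-3,S); sL=80/101, sR=80/53; mL=-80/53, mR=1920/5353; mL+mR=-6160/5353 → advance -1; mR−mL=10000/5353 → turn +1·90°
n=1: pose=(5,-2,E); sL=160/97, sR=160/181; mL=-160/181, mR=-6720/17557; mL+mR=-22240/17557 → advance -1; mR−mL=8800/17557 → turn +1·90°
n=2: pose=(4,-2,N); sL=40/13, sR=20/17; mL=-20/17, mR=-210/221; mL+mR=-470/221 → advance -1; mR−mL=50/221 → turn +1·90°
n=3: pose=(4,-3,W); sL=160/157, sR=160/61; mL=-160/61, mR=7680/9577; mL+mR=-17440/9577 → advance -1; mR−mL=32800/9577 → turn +1·90°
n=4: pose=(5,-3,S); sL=80/101, sR=80/53; mL=-80/53, mR=1920/5353; mL+mR=-6160/5353 → advance -1; mR−mL=10000/5353 → turn +1·90°
n=5: pose=(5,-2,E); sL=160/97, sR=160/181; mL=-160/181, mR=-6720/17557; mL+mR=-22240/17557 → advance -1; mR−mL=8800/17557 → turn +1·90°
n=6: pose=(4,-2,N); sL=40/13, sR=20/17; mL=-20/17, mR=-210/221; mL+mR=-470/221 → advance -1; mR−mL=50/221 → turn +1·90°
n=7: pose=(4,-3,W); sL=160/157, sR=160/61; mL=-160/61, mR=7680/9577; mL+mR=-17440/9577 → advance -1; mR−mL=32800/9577 → turn +1·90°

0 80/101 80/53 -80/53 1920/5353 5 -3 S
1 160/97 160/181 -160/181 -6720/17557 5 -2 E
2 40/13 20/17 -20/17 -210/221 4 -2 N
3 160/157 160/61 -160/61 7680/9577 4 -3 W
4 80/101 80/53 -80/53 1920/5353 5 -3 S
5 160/97 160/181 -160/181 -6720/17557 5 -2 E
6 40/13 20/17 -20/17 -210/221 4 -2 N
7 160/157 160/61 -160/61 7680/9577 4 -3 W
final 5 -3 S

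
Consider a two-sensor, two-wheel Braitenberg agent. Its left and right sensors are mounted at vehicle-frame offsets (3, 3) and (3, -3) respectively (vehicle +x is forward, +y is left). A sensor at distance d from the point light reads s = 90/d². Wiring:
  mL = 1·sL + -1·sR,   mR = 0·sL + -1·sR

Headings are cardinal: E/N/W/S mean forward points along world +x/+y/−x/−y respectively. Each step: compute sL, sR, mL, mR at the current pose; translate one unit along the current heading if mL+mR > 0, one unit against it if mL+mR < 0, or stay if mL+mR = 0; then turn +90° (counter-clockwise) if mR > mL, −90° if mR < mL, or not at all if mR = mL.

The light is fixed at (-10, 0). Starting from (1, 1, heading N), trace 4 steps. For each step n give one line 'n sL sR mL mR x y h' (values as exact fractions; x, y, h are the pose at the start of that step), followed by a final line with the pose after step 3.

0 9/8 45/106 297/424 -45/106 1 1 N
1 90/221 90/197 -2160/43537 -90/197 1 2 E
2 9/17 9/5 -108/85 -9/5 0 2 S
3 90/49 18/17 648/833 -18/17 0 3 W
final 1 3 N

n=0: pose=(1,1,N); sL=9/8, sR=45/106; mL=297/424, mR=-45/106; mL+mR=117/424 → advance +1; mR−mL=-9/8 → turn -1·90°
n=1: pose=(1,2,E); sL=90/221, sR=90/197; mL=-2160/43537, mR=-90/197; mL+mR=-22050/43537 → advance -1; mR−mL=-90/221 → turn -1·90°
n=2: pose=(0,2,S); sL=9/17, sR=9/5; mL=-108/85, mR=-9/5; mL+mR=-261/85 → advance -1; mR−mL=-9/17 → turn -1·90°
n=3: pose=(0,3,W); sL=90/49, sR=18/17; mL=648/833, mR=-18/17; mL+mR=-234/833 → advance -1; mR−mL=-90/49 → turn -1·90°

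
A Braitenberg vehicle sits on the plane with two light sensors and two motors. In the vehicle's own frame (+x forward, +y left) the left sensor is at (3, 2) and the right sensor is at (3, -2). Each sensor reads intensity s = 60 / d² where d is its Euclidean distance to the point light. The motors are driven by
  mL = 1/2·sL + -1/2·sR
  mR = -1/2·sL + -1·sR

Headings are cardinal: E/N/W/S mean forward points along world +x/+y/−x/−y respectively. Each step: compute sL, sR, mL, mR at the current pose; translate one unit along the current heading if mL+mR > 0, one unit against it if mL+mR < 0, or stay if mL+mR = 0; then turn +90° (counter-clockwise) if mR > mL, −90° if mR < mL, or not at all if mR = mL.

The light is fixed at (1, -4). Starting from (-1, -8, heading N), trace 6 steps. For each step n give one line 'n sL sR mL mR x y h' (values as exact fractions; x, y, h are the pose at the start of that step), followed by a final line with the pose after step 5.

0 60/17 60 -480/17 -1050/17 -1 -8 N
1 6 6/5 12/5 -21/5 -1 -9 E
2 12/13 60/89 144/1157 -1314/1157 -2 -9 S
3 5/6 3/2 -1/3 -23/12 -2 -8 W
4 60/17 60 -480/17 -1050/17 -1 -8 N
5 6 6/5 12/5 -21/5 -1 -9 E
final -2 -9 S

n=0: pose=(-1,-8,N); sL=60/17, sR=60; mL=-480/17, mR=-1050/17; mL+mR=-90 → advance -1; mR−mL=-570/17 → turn -1·90°
n=1: pose=(-1,-9,E); sL=6, sR=6/5; mL=12/5, mR=-21/5; mL+mR=-9/5 → advance -1; mR−mL=-33/5 → turn -1·90°
n=2: pose=(-2,-9,S); sL=12/13, sR=60/89; mL=144/1157, mR=-1314/1157; mL+mR=-90/89 → advance -1; mR−mL=-1458/1157 → turn -1·90°
n=3: pose=(-2,-8,W); sL=5/6, sR=3/2; mL=-1/3, mR=-23/12; mL+mR=-9/4 → advance -1; mR−mL=-19/12 → turn -1·90°
n=4: pose=(-1,-8,N); sL=60/17, sR=60; mL=-480/17, mR=-1050/17; mL+mR=-90 → advance -1; mR−mL=-570/17 → turn -1·90°
n=5: pose=(-1,-9,E); sL=6, sR=6/5; mL=12/5, mR=-21/5; mL+mR=-9/5 → advance -1; mR−mL=-33/5 → turn -1·90°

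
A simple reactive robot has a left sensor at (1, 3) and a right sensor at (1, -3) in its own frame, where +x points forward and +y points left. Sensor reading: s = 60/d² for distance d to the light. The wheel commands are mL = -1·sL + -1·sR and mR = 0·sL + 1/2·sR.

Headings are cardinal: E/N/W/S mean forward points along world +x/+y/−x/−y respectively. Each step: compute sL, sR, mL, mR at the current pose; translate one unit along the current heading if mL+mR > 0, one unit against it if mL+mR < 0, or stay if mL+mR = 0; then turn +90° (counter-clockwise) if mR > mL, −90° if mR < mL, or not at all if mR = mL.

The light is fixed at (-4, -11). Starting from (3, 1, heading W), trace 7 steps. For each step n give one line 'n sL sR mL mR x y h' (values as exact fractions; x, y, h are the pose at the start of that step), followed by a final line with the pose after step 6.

0 20/39 20/87 -280/377 10/87 3 1 W
1 30/121 30/73 -5820/8833 15/73 4 1 S
2 60/337 60/181 -31080/60997 30/181 4 2 E
3 15/53 15/74 -1905/3922 15/148 3 2 N
4 20/39 20/87 -280/377 10/87 3 1 W
5 30/121 30/73 -5820/8833 15/73 4 1 S
6 60/337 60/181 -31080/60997 30/181 4 2 E
final 3 2 N

n=0: pose=(3,1,W); sL=20/39, sR=20/87; mL=-280/377, mR=10/87; mL+mR=-710/1131 → advance -1; mR−mL=970/1131 → turn +1·90°
n=1: pose=(4,1,S); sL=30/121, sR=30/73; mL=-5820/8833, mR=15/73; mL+mR=-4005/8833 → advance -1; mR−mL=7635/8833 → turn +1·90°
n=2: pose=(4,2,E); sL=60/337, sR=60/181; mL=-31080/60997, mR=30/181; mL+mR=-20970/60997 → advance -1; mR−mL=41190/60997 → turn +1·90°
n=3: pose=(3,2,N); sL=15/53, sR=15/74; mL=-1905/3922, mR=15/148; mL+mR=-3015/7844 → advance -1; mR−mL=4605/7844 → turn +1·90°
n=4: pose=(3,1,W); sL=20/39, sR=20/87; mL=-280/377, mR=10/87; mL+mR=-710/1131 → advance -1; mR−mL=970/1131 → turn +1·90°
n=5: pose=(4,1,S); sL=30/121, sR=30/73; mL=-5820/8833, mR=15/73; mL+mR=-4005/8833 → advance -1; mR−mL=7635/8833 → turn +1·90°
n=6: pose=(4,2,E); sL=60/337, sR=60/181; mL=-31080/60997, mR=30/181; mL+mR=-20970/60997 → advance -1; mR−mL=41190/60997 → turn +1·90°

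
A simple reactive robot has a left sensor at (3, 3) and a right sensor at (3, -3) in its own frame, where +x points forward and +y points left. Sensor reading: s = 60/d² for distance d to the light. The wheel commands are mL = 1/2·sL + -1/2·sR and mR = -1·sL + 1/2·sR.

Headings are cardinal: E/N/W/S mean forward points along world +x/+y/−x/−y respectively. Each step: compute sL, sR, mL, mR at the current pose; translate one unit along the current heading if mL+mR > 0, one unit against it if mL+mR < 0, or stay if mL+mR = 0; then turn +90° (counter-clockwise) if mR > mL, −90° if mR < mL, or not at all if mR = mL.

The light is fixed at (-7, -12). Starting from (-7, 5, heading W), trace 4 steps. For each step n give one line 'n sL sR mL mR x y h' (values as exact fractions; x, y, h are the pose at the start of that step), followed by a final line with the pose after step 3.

n=0: pose=(-7,5,W); sL=12/41, sR=60/409; mL=1224/16769, mR=-3678/16769; mL+mR=-6/41 → advance -1; mR−mL=-4902/16769 → turn -1·90°
n=1: pose=(-6,5,N); sL=15/101, sR=15/104; mL=45/21008, mR=-1605/21008; mL+mR=-15/202 → advance -1; mR−mL=-825/10504 → turn -1·90°
n=2: pose=(-6,4,E); sL=60/377, sR=12/37; mL=-1152/13949, mR=42/13949; mL+mR=-30/377 → advance -1; mR−mL=1194/13949 → turn +1·90°
n=3: pose=(-7,4,N); sL=6/37, sR=6/37; mL=0, mR=-3/37; mL+mR=-3/37 → advance -1; mR−mL=-3/37 → turn -1·90°

0 12/41 60/409 1224/16769 -3678/16769 -7 5 W
1 15/101 15/104 45/21008 -1605/21008 -6 5 N
2 60/377 12/37 -1152/13949 42/13949 -6 4 E
3 6/37 6/37 0 -3/37 -7 4 N
final -7 3 E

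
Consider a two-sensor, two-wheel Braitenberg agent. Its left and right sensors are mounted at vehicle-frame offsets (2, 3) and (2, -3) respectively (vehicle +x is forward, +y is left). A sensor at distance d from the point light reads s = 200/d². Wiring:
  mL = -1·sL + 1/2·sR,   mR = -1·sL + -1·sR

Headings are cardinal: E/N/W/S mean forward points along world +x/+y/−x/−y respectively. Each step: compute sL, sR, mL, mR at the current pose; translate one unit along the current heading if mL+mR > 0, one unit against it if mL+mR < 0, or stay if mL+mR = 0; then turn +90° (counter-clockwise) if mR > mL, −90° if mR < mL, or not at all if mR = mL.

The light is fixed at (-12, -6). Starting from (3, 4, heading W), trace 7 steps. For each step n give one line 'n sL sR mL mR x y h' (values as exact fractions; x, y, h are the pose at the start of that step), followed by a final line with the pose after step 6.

n=0: pose=(3,4,W); sL=100/109, sR=100/169; mL=-11450/18421, mR=-27800/18421; mL+mR=-39250/18421 → advance -1; mR−mL=-150/169 → turn -1·90°
n=1: pose=(4,4,N); sL=200/313, sR=40/101; mL=-13940/31613, mR=-32720/31613; mL+mR=-46660/31613 → advance -1; mR−mL=-60/101 → turn -1·90°
n=2: pose=(4,3,E); sL=50/117, sR=5/9; mL=-35/234, mR=-115/117; mL+mR=-265/234 → advance -1; mR−mL=-5/6 → turn -1·90°
n=3: pose=(3,3,S); sL=200/373, sR=200/193; mL=-1300/71989, mR=-113200/71989; mL+mR=-114500/71989 → advance -1; mR−mL=-300/193 → turn -1·90°
n=4: pose=(3,4,W); sL=100/109, sR=100/169; mL=-11450/18421, mR=-27800/18421; mL+mR=-39250/18421 → advance -1; mR−mL=-150/169 → turn -1·90°
n=5: pose=(4,4,N); sL=200/313, sR=40/101; mL=-13940/31613, mR=-32720/31613; mL+mR=-46660/31613 → advance -1; mR−mL=-60/101 → turn -1·90°
n=6: pose=(4,3,E); sL=50/117, sR=5/9; mL=-35/234, mR=-115/117; mL+mR=-265/234 → advance -1; mR−mL=-5/6 → turn -1·90°

0 100/109 100/169 -11450/18421 -27800/18421 3 4 W
1 200/313 40/101 -13940/31613 -32720/31613 4 4 N
2 50/117 5/9 -35/234 -115/117 4 3 E
3 200/373 200/193 -1300/71989 -113200/71989 3 3 S
4 100/109 100/169 -11450/18421 -27800/18421 3 4 W
5 200/313 40/101 -13940/31613 -32720/31613 4 4 N
6 50/117 5/9 -35/234 -115/117 4 3 E
final 3 3 S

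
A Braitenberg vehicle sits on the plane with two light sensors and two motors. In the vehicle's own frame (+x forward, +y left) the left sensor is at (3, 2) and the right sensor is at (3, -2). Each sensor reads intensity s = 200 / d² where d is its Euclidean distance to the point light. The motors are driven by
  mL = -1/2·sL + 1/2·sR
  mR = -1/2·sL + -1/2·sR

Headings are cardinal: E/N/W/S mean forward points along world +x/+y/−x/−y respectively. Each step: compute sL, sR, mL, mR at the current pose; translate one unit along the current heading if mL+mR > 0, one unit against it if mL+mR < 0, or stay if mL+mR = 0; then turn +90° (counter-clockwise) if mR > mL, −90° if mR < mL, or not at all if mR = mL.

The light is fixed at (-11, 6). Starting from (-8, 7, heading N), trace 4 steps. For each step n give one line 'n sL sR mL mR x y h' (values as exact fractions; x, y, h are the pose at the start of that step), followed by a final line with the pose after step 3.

0 200/17 200/41 -2400/697 -5800/697 -8 7 N
1 5 5 0 -5 -8 6 E
2 8 200/9 64/9 -136/9 -9 6 S
3 100 20 -40 -60 -9 7 W
final -8 7 N

n=0: pose=(-8,7,N); sL=200/17, sR=200/41; mL=-2400/697, mR=-5800/697; mL+mR=-200/17 → advance -1; mR−mL=-200/41 → turn -1·90°
n=1: pose=(-8,6,E); sL=5, sR=5; mL=0, mR=-5; mL+mR=-5 → advance -1; mR−mL=-5 → turn -1·90°
n=2: pose=(-9,6,S); sL=8, sR=200/9; mL=64/9, mR=-136/9; mL+mR=-8 → advance -1; mR−mL=-200/9 → turn -1·90°
n=3: pose=(-9,7,W); sL=100, sR=20; mL=-40, mR=-60; mL+mR=-100 → advance -1; mR−mL=-20 → turn -1·90°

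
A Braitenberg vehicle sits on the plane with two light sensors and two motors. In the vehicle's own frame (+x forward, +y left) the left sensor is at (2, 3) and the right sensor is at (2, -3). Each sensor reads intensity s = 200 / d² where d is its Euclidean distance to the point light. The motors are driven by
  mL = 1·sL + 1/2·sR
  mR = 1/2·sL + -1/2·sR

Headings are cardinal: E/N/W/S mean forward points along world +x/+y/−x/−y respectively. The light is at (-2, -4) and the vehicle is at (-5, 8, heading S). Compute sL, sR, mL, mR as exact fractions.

left sensor world pos  = (-2, 6); dL² = 100
right sensor world pos = (-8, 6); dR² = 136
sL = 200/100 = 2
sR = 200/136 = 25/17
mL = 1·sL + 1/2·sR = 93/34
mR = 1/2·sL + -1/2·sR = 9/34

2 25/17 93/34 9/34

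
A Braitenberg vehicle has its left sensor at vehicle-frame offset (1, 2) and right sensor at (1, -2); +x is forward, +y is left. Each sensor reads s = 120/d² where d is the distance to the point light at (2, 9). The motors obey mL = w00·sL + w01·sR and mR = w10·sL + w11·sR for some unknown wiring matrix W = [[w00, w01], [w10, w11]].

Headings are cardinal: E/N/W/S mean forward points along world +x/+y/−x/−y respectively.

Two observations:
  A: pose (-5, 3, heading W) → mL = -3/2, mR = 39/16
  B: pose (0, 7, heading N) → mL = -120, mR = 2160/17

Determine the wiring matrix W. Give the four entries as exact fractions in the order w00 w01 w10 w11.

obs A: pose=(-5,3,W) → sL=15/16, sR=3/2, mL=-3/2, mR=39/16
obs B: pose=(0,7,N) → sL=120/17, sR=120, mL=-120, mR=2160/17
sensor matrix S = [[15/16, 3/2], [120/17, 120]]; det S = 3465/34
solve [mL_A; mL_B] = S·[w00; w01] and [mR_A; mR_B] = S·[w10; w11]:
  w00 = 0, w01 = -1, w10 = 1, w11 = 1

0 -1 1 1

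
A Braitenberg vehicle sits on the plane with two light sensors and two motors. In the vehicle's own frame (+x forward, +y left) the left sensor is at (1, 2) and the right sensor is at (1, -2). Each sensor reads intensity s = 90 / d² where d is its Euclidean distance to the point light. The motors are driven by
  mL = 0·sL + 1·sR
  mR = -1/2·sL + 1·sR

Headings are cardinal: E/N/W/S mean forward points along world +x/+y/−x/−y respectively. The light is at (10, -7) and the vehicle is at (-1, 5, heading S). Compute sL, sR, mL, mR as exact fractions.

left sensor world pos  = (1, 4); dL² = 202
right sensor world pos = (-3, 4); dR² = 290
sL = 90/202 = 45/101
sR = 90/290 = 9/29
mL = 0·sL + 1·sR = 9/29
mR = -1/2·sL + 1·sR = 513/5858

45/101 9/29 9/29 513/5858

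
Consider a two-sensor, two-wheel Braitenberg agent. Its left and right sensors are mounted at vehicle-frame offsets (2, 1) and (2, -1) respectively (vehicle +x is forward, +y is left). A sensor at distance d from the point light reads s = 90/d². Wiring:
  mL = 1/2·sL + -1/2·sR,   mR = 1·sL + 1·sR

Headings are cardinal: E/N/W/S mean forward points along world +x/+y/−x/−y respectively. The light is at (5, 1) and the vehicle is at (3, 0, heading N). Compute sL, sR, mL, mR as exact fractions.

9 45 -18 54

left sensor world pos  = (2, 2); dL² = 10
right sensor world pos = (4, 2); dR² = 2
sL = 90/10 = 9
sR = 90/2 = 45
mL = 1/2·sL + -1/2·sR = -18
mR = 1·sL + 1·sR = 54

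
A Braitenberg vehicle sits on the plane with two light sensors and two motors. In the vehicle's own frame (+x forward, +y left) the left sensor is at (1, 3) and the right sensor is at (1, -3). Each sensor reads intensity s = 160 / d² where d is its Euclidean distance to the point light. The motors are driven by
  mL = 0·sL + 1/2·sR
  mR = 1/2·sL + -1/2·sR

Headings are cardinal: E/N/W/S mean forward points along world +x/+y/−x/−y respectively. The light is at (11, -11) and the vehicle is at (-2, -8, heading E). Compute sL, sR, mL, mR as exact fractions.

8/9 10/9 5/9 -1/9

left sensor world pos  = (-1, -5); dL² = 180
right sensor world pos = (-1, -11); dR² = 144
sL = 160/180 = 8/9
sR = 160/144 = 10/9
mL = 0·sL + 1/2·sR = 5/9
mR = 1/2·sL + -1/2·sR = -1/9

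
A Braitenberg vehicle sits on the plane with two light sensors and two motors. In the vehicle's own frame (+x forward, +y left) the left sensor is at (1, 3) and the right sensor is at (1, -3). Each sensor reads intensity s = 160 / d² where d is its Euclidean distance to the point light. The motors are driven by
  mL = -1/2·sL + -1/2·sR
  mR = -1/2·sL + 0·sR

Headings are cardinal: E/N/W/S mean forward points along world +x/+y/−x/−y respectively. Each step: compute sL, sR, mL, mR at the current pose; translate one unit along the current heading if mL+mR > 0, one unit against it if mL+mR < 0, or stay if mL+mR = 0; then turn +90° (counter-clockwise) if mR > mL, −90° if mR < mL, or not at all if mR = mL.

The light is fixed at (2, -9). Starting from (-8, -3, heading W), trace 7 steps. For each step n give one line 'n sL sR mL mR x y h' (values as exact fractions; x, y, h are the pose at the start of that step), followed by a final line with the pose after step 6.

n=0: pose=(-8,-3,W); sL=16/13, sR=80/101; mL=-1328/1313, mR=-8/13; mL+mR=-2136/1313 → advance -1; mR−mL=40/101 → turn +1·90°
n=1: pose=(-7,-3,S); sL=160/61, sR=160/169; mL=-18400/10309, mR=-80/61; mL+mR=-31920/10309 → advance -1; mR−mL=80/169 → turn +1·90°
n=2: pose=(-7,-2,E); sL=40/41, sR=2; mL=-61/41, mR=-20/41; mL+mR=-81/41 → advance -1; mR−mL=1 → turn +1·90°
n=3: pose=(-8,-2,N); sL=160/233, sR=160/113; mL=-27680/26329, mR=-80/233; mL+mR=-36720/26329 → advance -1; mR−mL=80/113 → turn +1·90°
n=4: pose=(-8,-3,W); sL=16/13, sR=80/101; mL=-1328/1313, mR=-8/13; mL+mR=-2136/1313 → advance -1; mR−mL=40/101 → turn +1·90°
n=5: pose=(-7,-3,S); sL=160/61, sR=160/169; mL=-18400/10309, mR=-80/61; mL+mR=-31920/10309 → advance -1; mR−mL=80/169 → turn +1·90°
n=6: pose=(-7,-2,E); sL=40/41, sR=2; mL=-61/41, mR=-20/41; mL+mR=-81/41 → advance -1; mR−mL=1 → turn +1·90°

0 16/13 80/101 -1328/1313 -8/13 -8 -3 W
1 160/61 160/169 -18400/10309 -80/61 -7 -3 S
2 40/41 2 -61/41 -20/41 -7 -2 E
3 160/233 160/113 -27680/26329 -80/233 -8 -2 N
4 16/13 80/101 -1328/1313 -8/13 -8 -3 W
5 160/61 160/169 -18400/10309 -80/61 -7 -3 S
6 40/41 2 -61/41 -20/41 -7 -2 E
final -8 -2 N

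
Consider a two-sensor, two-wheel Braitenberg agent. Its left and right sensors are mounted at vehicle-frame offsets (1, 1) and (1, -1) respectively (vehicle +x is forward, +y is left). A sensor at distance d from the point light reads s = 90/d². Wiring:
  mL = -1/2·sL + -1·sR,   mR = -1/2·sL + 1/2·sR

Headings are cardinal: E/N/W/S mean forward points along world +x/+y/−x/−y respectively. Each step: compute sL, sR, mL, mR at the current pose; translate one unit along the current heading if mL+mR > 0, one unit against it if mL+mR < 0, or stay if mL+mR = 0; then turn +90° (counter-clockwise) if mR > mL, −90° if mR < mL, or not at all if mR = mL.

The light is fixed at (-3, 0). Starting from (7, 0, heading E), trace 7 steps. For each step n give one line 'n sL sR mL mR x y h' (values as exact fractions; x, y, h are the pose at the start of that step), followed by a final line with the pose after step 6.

0 45/61 45/61 -135/122 0 7 0 E
1 18/13 90/101 -2079/1313 -324/1313 6 0 N
2 45/34 45/32 -1125/544 45/1088 6 -1 W
3 18/25 18/17 -603/425 72/425 7 -1 S
4 45/61 45/61 -135/122 0 7 0 E
5 18/13 90/101 -2079/1313 -324/1313 6 0 N
6 45/34 45/32 -1125/544 45/1088 6 -1 W
final 7 -1 S

n=0: pose=(7,0,E); sL=45/61, sR=45/61; mL=-135/122, mR=0; mL+mR=-135/122 → advance -1; mR−mL=135/122 → turn +1·90°
n=1: pose=(6,0,N); sL=18/13, sR=90/101; mL=-2079/1313, mR=-324/1313; mL+mR=-2403/1313 → advance -1; mR−mL=135/101 → turn +1·90°
n=2: pose=(6,-1,W); sL=45/34, sR=45/32; mL=-1125/544, mR=45/1088; mL+mR=-2205/1088 → advance -1; mR−mL=135/64 → turn +1·90°
n=3: pose=(7,-1,S); sL=18/25, sR=18/17; mL=-603/425, mR=72/425; mL+mR=-531/425 → advance -1; mR−mL=27/17 → turn +1·90°
n=4: pose=(7,0,E); sL=45/61, sR=45/61; mL=-135/122, mR=0; mL+mR=-135/122 → advance -1; mR−mL=135/122 → turn +1·90°
n=5: pose=(6,0,N); sL=18/13, sR=90/101; mL=-2079/1313, mR=-324/1313; mL+mR=-2403/1313 → advance -1; mR−mL=135/101 → turn +1·90°
n=6: pose=(6,-1,W); sL=45/34, sR=45/32; mL=-1125/544, mR=45/1088; mL+mR=-2205/1088 → advance -1; mR−mL=135/64 → turn +1·90°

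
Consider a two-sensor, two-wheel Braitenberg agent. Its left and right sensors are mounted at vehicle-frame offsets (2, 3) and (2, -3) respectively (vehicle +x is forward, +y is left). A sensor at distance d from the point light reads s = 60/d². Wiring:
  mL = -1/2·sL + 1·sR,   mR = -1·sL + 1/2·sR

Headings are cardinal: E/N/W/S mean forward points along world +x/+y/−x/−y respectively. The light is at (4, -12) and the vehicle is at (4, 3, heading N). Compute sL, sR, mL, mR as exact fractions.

30/149 30/149 15/149 -15/149

left sensor world pos  = (1, 5); dL² = 298
right sensor world pos = (7, 5); dR² = 298
sL = 60/298 = 30/149
sR = 60/298 = 30/149
mL = -1/2·sL + 1·sR = 15/149
mR = -1·sL + 1/2·sR = -15/149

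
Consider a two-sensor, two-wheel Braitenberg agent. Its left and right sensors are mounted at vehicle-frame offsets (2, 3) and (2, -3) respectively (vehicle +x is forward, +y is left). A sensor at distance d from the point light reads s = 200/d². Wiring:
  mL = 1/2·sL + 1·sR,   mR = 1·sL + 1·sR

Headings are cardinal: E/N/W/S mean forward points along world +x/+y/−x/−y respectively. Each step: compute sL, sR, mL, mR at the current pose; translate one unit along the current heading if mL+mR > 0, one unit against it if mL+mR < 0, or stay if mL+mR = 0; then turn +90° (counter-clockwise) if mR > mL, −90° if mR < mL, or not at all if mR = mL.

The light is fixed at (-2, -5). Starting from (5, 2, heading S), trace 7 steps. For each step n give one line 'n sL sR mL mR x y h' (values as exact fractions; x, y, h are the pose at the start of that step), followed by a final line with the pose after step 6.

n=0: pose=(5,2,S); sL=8/5, sR=200/41; mL=1164/205, mR=1328/205; mL+mR=2492/205 → advance +1; mR−mL=4/5 → turn +1·90°
n=1: pose=(5,1,E); sL=100/81, sR=20/9; mL=230/81, mR=280/81; mL+mR=170/27 → advance +1; mR−mL=50/81 → turn +1·90°
n=2: pose=(6,1,N); sL=200/89, sR=40/37; mL=7260/3293, mR=10960/3293; mL+mR=18220/3293 → advance +1; mR−mL=100/89 → turn +1·90°
n=3: pose=(6,2,W); sL=50/13, sR=25/17; mL=750/221, mR=1175/221; mL+mR=1925/221 → advance +1; mR−mL=25/13 → turn +1·90°
n=4: pose=(5,2,S); sL=8/5, sR=200/41; mL=1164/205, mR=1328/205; mL+mR=2492/205 → advance +1; mR−mL=4/5 → turn +1·90°
n=5: pose=(5,1,E); sL=100/81, sR=20/9; mL=230/81, mR=280/81; mL+mR=170/27 → advance +1; mR−mL=50/81 → turn +1·90°
n=6: pose=(6,1,N); sL=200/89, sR=40/37; mL=7260/3293, mR=10960/3293; mL+mR=18220/3293 → advance +1; mR−mL=100/89 → turn +1·90°

0 8/5 200/41 1164/205 1328/205 5 2 S
1 100/81 20/9 230/81 280/81 5 1 E
2 200/89 40/37 7260/3293 10960/3293 6 1 N
3 50/13 25/17 750/221 1175/221 6 2 W
4 8/5 200/41 1164/205 1328/205 5 2 S
5 100/81 20/9 230/81 280/81 5 1 E
6 200/89 40/37 7260/3293 10960/3293 6 1 N
final 6 2 W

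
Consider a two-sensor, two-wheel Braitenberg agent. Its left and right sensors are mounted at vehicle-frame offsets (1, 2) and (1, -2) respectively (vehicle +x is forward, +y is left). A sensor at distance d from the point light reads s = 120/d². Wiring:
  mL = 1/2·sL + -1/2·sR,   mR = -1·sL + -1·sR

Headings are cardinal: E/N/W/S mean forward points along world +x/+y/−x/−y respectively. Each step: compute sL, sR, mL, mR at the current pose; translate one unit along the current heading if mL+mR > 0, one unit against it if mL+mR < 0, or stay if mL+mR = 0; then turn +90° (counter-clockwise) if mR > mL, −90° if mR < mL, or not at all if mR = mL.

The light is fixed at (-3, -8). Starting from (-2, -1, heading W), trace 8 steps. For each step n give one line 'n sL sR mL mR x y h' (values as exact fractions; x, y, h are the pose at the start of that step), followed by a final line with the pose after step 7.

0 24/5 40/27 224/135 -848/135 -2 -1 W
1 15/8 3/2 3/16 -27/8 -1 -1 N
2 120/73 24/5 -576/365 -2352/365 -1 -2 E
3 60/17 60/13 -120/221 -1800/221 -2 -2 S
4 24/5 40/27 224/135 -848/135 -2 -1 W
5 15/8 3/2 3/16 -27/8 -1 -1 N
6 120/73 24/5 -576/365 -2352/365 -1 -2 E
7 60/17 60/13 -120/221 -1800/221 -2 -2 S
final -2 -1 W

n=0: pose=(-2,-1,W); sL=24/5, sR=40/27; mL=224/135, mR=-848/135; mL+mR=-208/45 → advance -1; mR−mL=-1072/135 → turn -1·90°
n=1: pose=(-1,-1,N); sL=15/8, sR=3/2; mL=3/16, mR=-27/8; mL+mR=-51/16 → advance -1; mR−mL=-57/16 → turn -1·90°
n=2: pose=(-1,-2,E); sL=120/73, sR=24/5; mL=-576/365, mR=-2352/365; mL+mR=-2928/365 → advance -1; mR−mL=-1776/365 → turn -1·90°
n=3: pose=(-2,-2,S); sL=60/17, sR=60/13; mL=-120/221, mR=-1800/221; mL+mR=-1920/221 → advance -1; mR−mL=-1680/221 → turn -1·90°
n=4: pose=(-2,-1,W); sL=24/5, sR=40/27; mL=224/135, mR=-848/135; mL+mR=-208/45 → advance -1; mR−mL=-1072/135 → turn -1·90°
n=5: pose=(-1,-1,N); sL=15/8, sR=3/2; mL=3/16, mR=-27/8; mL+mR=-51/16 → advance -1; mR−mL=-57/16 → turn -1·90°
n=6: pose=(-1,-2,E); sL=120/73, sR=24/5; mL=-576/365, mR=-2352/365; mL+mR=-2928/365 → advance -1; mR−mL=-1776/365 → turn -1·90°
n=7: pose=(-2,-2,S); sL=60/17, sR=60/13; mL=-120/221, mR=-1800/221; mL+mR=-1920/221 → advance -1; mR−mL=-1680/221 → turn -1·90°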